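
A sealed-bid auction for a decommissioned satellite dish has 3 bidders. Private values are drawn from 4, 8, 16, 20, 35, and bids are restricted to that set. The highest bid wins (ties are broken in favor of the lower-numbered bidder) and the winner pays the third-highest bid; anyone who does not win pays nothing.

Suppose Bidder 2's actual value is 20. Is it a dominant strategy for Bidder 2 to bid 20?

No

Consider the case where Bidder 1 bids 4 and Bidder 3 bids 35.
Truthful bid 20: loses, pays 0, utility 0.
Bid 35 instead: wins, pays 4, utility 20 - 4 = 16.
Since 16 > 0, bidding 35 is strictly better here, so truthful bidding is not dominant.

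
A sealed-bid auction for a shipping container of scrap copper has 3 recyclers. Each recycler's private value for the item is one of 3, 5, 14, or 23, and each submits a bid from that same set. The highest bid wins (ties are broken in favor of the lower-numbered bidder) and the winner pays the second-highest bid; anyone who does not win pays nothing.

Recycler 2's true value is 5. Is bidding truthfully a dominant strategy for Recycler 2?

Yes

Check each profile of the others' bids and compare truth against every alternative bid.
Others bid (3, 3): truth gives 2, best alternative gives 2.
Others bid (3, 5): truth gives 0, best alternative gives 0.
Others bid (3, 14): truth gives 0, best alternative gives 0.
Others bid (3, 23): truth gives 0, best alternative gives 0.
Others bid (5, 3): truth gives 0, best alternative gives 0.
Others bid (5, 5): truth gives 0, best alternative gives 0.
(Remaining 10 profiles checked similarly; truth is weakly best in each.)
In every case the truthful bid is at least as good as any alternative, so it is a dominant strategy.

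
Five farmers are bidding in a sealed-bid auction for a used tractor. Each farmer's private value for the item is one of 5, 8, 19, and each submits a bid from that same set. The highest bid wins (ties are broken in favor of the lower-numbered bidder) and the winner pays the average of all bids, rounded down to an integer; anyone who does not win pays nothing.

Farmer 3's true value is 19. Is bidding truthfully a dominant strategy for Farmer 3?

Consider the case where Farmer 1 bids 5, Farmer 2 bids 5, Farmer 4 bids 5 and Farmer 5 bids 5.
Truthful bid 19: wins, pays 7, utility 19 - 7 = 12.
Bid 8 instead: wins, pays 5, utility 19 - 5 = 14.
Since 14 > 12, bidding 8 is strictly better here, so truthful bidding is not dominant.

No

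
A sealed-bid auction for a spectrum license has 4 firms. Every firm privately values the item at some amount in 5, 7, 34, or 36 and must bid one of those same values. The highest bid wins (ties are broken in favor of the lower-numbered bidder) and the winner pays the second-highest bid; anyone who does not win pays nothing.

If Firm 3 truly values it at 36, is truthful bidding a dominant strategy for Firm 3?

Check each profile of the others' bids and compare truth against every alternative bid.
Others bid (5, 34, 5): truth gives 2, best alternative gives 0.
Others bid (5, 34, 7): truth gives 2, best alternative gives 0.
Others bid (5, 34, 34): truth gives 2, best alternative gives 0.
Others bid (7, 34, 5): truth gives 2, best alternative gives 0.
Others bid (7, 34, 7): truth gives 2, best alternative gives 0.
Others bid (7, 34, 34): truth gives 2, best alternative gives 0.
(Remaining 58 profiles checked similarly; truth is weakly best in each.)
In every case the truthful bid is at least as good as any alternative, so it is a dominant strategy.

Yes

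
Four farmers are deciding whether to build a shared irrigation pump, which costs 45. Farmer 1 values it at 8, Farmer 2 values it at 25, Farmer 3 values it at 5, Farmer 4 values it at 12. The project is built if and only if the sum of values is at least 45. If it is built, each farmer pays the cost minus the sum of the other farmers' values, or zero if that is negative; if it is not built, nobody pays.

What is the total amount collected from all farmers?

30

Total value 50 ≥ cost 45, so it is built.
Farmer 1: others sum to 42; max(0, 45 - 42) = 3.
Farmer 2: others sum to 25; max(0, 45 - 25) = 20.
Farmer 3: others sum to 45; max(0, 45 - 45) = 0.
Farmer 4: others sum to 38; max(0, 45 - 38) = 7.
Total collected = 3 + 20 + 0 + 7 = 30.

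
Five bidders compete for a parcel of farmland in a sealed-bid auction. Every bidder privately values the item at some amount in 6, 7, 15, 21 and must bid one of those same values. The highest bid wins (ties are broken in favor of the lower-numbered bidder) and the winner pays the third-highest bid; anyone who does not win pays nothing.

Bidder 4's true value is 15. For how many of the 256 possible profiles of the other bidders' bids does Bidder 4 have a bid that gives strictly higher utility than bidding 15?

32

Others bid (6, 6, 6, 21): truth gives 0; bid 21 gives 9 > 0. Violating.
Others bid (6, 6, 7, 21): truth gives 0; bid 21 gives 8 > 0. Violating.
Others bid (6, 6, 15, 6): truth gives 0; bid 21 gives 9 > 0. Violating.
Others bid (6, 6, 15, 7): truth gives 0; bid 21 gives 8 > 0. Violating.
Others bid (6, 6, 6, 6): truth gives 9; no alternative beats it.
Others bid (6, 6, 6, 7): truth gives 9; no alternative beats it.
(Checking all 256 profiles: 32 have a profitable deviation, 224 do not.)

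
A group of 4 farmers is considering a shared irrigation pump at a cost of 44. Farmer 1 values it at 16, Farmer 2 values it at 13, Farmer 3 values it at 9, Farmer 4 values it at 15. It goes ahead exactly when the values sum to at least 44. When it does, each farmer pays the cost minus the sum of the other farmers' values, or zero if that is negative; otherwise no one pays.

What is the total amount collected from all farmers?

17

Total value 53 ≥ cost 44, so it is built.
Farmer 1: others sum to 37; max(0, 44 - 37) = 7.
Farmer 2: others sum to 40; max(0, 44 - 40) = 4.
Farmer 3: others sum to 44; max(0, 44 - 44) = 0.
Farmer 4: others sum to 38; max(0, 44 - 38) = 6.
Total collected = 7 + 4 + 0 + 6 = 17.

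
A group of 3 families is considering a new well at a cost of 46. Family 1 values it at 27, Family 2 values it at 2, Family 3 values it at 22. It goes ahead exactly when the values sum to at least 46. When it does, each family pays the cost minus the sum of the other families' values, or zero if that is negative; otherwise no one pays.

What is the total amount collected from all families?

39

Total value 51 ≥ cost 46, so it is built.
Family 1: others sum to 24; max(0, 46 - 24) = 22.
Family 2: others sum to 49; max(0, 46 - 49) = 0.
Family 3: others sum to 29; max(0, 46 - 29) = 17.
Total collected = 22 + 0 + 17 = 39.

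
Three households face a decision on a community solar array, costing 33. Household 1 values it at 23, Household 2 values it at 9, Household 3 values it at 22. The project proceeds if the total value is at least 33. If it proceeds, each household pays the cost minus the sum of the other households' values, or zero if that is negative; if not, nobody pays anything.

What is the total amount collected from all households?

3

Total value 54 ≥ cost 33, so it is built.
Household 1: others sum to 31; max(0, 33 - 31) = 2.
Household 2: others sum to 45; max(0, 33 - 45) = 0.
Household 3: others sum to 32; max(0, 33 - 32) = 1.
Total collected = 2 + 0 + 1 = 3.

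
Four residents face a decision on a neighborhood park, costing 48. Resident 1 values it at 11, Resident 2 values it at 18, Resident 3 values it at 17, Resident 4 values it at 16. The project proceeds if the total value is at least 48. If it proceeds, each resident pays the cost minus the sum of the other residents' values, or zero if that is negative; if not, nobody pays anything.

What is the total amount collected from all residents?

Total value 62 ≥ cost 48, so it is built.
Resident 1: others sum to 51; max(0, 48 - 51) = 0.
Resident 2: others sum to 44; max(0, 48 - 44) = 4.
Resident 3: others sum to 45; max(0, 48 - 45) = 3.
Resident 4: others sum to 46; max(0, 48 - 46) = 2.
Total collected = 0 + 4 + 3 + 2 = 9.

9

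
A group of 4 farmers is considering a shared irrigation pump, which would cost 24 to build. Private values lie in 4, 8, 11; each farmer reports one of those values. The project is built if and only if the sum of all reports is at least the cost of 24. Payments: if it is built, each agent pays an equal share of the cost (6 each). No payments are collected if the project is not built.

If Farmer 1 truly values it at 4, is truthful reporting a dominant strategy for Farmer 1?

Yes

Check each profile of the others' reports and compare truth against every alternative report.
Others report (4, 4, 8): truth gives 0, best alternative gives -2.
Others report (4, 4, 11): truth gives 0, best alternative gives -2.
Others report (4, 8, 4): truth gives 0, best alternative gives -2.
Others report (4, 11, 4): truth gives 0, best alternative gives -2.
Others report (8, 4, 4): truth gives 0, best alternative gives -2.
Others report (11, 4, 4): truth gives 0, best alternative gives -2.
(Remaining 21 profiles checked similarly; truth is weakly best in each.)
In every case the truthful report is at least as good as any alternative, so it is a dominant strategy.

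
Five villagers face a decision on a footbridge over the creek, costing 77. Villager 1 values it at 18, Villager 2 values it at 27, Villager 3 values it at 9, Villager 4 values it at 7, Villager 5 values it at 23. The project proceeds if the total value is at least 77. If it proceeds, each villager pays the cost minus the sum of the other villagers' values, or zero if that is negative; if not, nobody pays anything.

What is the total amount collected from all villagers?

49

Total value 84 ≥ cost 77, so it is built.
Villager 1: others sum to 66; max(0, 77 - 66) = 11.
Villager 2: others sum to 57; max(0, 77 - 57) = 20.
Villager 3: others sum to 75; max(0, 77 - 75) = 2.
Villager 4: others sum to 77; max(0, 77 - 77) = 0.
Villager 5: others sum to 61; max(0, 77 - 61) = 16.
Total collected = 11 + 20 + 2 + 0 + 16 = 49.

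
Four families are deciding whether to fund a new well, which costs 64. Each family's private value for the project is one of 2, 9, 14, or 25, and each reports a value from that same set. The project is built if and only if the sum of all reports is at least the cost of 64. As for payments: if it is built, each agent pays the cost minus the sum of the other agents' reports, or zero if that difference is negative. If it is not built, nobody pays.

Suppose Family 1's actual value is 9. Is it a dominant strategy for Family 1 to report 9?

Check each profile of the others' reports and compare truth against every alternative report.
Others report (14, 25, 25): truth gives 9, best alternative gives 9.
Others report (25, 14, 25): truth gives 9, best alternative gives 9.
Others report (25, 25, 14): truth gives 9, best alternative gives 9.
Others report (25, 25, 25): truth gives 9, best alternative gives 9.
Others report (9, 25, 25): truth gives 4, best alternative gives 4.
Others report (25, 9, 25): truth gives 4, best alternative gives 4.
(Remaining 58 profiles checked similarly; truth is weakly best in each.)
In every case the truthful report is at least as good as any alternative, so it is a dominant strategy.

Yes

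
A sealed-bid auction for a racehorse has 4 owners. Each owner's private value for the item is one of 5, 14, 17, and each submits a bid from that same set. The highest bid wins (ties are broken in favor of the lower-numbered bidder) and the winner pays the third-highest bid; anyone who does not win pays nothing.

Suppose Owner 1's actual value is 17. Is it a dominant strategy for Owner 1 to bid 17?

Yes

Check each profile of the others' bids and compare truth against every alternative bid.
Others bid (5, 5, 17): truth gives 12, best alternative gives 0.
Others bid (5, 17, 5): truth gives 12, best alternative gives 0.
Others bid (17, 5, 5): truth gives 12, best alternative gives 0.
Others bid (5, 14, 17): truth gives 3, best alternative gives 0.
Others bid (5, 17, 14): truth gives 3, best alternative gives 0.
Others bid (14, 5, 17): truth gives 3, best alternative gives 0.
(Remaining 21 profiles checked similarly; truth is weakly best in each.)
In every case the truthful bid is at least as good as any alternative, so it is a dominant strategy.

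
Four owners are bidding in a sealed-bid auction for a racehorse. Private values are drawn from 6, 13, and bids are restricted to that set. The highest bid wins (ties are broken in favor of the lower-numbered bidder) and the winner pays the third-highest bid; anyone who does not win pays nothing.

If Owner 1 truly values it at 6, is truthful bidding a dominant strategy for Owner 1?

Check each profile of the others' bids and compare truth against every alternative bid.
Others bid (6, 13, 13): truth gives 0, best alternative gives -7.
Others bid (13, 6, 13): truth gives 0, best alternative gives -7.
Others bid (13, 13, 6): truth gives 0, best alternative gives -7.
Others bid (13, 13, 13): truth gives 0, best alternative gives -7.
Others bid (6, 6, 6): truth gives 0, best alternative gives 0.
Others bid (6, 6, 13): truth gives 0, best alternative gives 0.
(Remaining 2 profiles checked similarly; truth is weakly best in each.)
In every case the truthful bid is at least as good as any alternative, so it is a dominant strategy.

Yes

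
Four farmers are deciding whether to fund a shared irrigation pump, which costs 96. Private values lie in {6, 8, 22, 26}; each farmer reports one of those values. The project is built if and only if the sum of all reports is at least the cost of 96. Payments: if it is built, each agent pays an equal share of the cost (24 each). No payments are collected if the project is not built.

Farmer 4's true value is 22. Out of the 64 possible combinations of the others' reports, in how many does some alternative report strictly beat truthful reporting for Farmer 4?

4

Others report (22, 26, 26): truth gives -2; report 6 gives 0 > -2. Violating.
Others report (26, 22, 26): truth gives -2; report 6 gives 0 > -2. Violating.
Others report (26, 26, 22): truth gives -2; report 6 gives 0 > -2. Violating.
Others report (26, 26, 26): truth gives -2; report 6 gives 0 > -2. Violating.
Others report (6, 6, 6): truth gives 0; no alternative beats it.
Others report (6, 6, 8): truth gives 0; no alternative beats it.
(Checking all 64 profiles: 4 have a profitable deviation, 60 do not.)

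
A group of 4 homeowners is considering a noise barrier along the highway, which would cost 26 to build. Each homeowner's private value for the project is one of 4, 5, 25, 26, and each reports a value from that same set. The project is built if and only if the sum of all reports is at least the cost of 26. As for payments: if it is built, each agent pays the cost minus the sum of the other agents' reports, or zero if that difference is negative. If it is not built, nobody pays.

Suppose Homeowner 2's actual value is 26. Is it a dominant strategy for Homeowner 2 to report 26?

Yes

Check each profile of the others' reports and compare truth against every alternative report.
Others report (4, 4, 25): truth gives 26, best alternative gives 26.
Others report (4, 4, 26): truth gives 26, best alternative gives 26.
Others report (4, 5, 25): truth gives 26, best alternative gives 26.
Others report (4, 5, 26): truth gives 26, best alternative gives 26.
Others report (4, 25, 4): truth gives 26, best alternative gives 26.
Others report (4, 25, 5): truth gives 26, best alternative gives 26.
(Remaining 58 profiles checked similarly; truth is weakly best in each.)
In every case the truthful report is at least as good as any alternative, so it is a dominant strategy.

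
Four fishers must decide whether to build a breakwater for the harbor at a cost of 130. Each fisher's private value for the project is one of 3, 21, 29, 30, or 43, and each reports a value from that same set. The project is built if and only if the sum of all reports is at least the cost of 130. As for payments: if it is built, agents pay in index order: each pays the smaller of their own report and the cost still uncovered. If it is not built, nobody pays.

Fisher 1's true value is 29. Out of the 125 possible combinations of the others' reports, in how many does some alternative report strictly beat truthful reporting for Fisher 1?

7

Others report (29, 43, 43): truth gives 0; report 21 gives 8 > 0. Violating.
Others report (30, 43, 43): truth gives 0; report 21 gives 8 > 0. Violating.
Others report (43, 29, 43): truth gives 0; report 21 gives 8 > 0. Violating.
Others report (43, 30, 43): truth gives 0; report 21 gives 8 > 0. Violating.
Others report (3, 3, 3): truth gives 0; no alternative beats it.
Others report (3, 3, 21): truth gives 0; no alternative beats it.
(Checking all 125 profiles: 7 have a profitable deviation, 118 do not.)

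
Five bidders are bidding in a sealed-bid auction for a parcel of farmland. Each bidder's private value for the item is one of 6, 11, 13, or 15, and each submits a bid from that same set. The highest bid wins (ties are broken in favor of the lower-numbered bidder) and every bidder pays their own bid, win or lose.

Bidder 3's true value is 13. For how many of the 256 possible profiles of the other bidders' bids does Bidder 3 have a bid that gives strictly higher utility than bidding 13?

224

Others bid (6, 6, 6, 6): truth gives 0; bid 11 gives 2 > 0. Violating.
Others bid (6, 6, 6, 11): truth gives 0; bid 11 gives 2 > 0. Violating.
Others bid (6, 6, 6, 15): truth gives -13; bid 15 gives -2 > -13. Violating.
Others bid (6, 6, 11, 6): truth gives 0; bid 11 gives 2 > 0. Violating.
Others bid (6, 6, 6, 13): truth gives 0; no alternative beats it.
Others bid (6, 6, 11, 13): truth gives 0; no alternative beats it.
(Checking all 256 profiles: 224 have a profitable deviation, 32 do not.)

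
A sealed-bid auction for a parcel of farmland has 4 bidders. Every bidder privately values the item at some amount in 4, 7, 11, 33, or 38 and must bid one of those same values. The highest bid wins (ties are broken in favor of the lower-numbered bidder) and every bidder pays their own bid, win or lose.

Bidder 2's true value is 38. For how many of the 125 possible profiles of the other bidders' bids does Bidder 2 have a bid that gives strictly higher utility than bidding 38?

73

Others bid (4, 4, 4): truth gives 0; bid 7 gives 31 > 0. Violating.
Others bid (4, 4, 7): truth gives 0; bid 7 gives 31 > 0. Violating.
Others bid (4, 4, 11): truth gives 0; bid 11 gives 27 > 0. Violating.
Others bid (4, 4, 33): truth gives 0; bid 33 gives 5 > 0. Violating.
Others bid (4, 4, 38): truth gives 0; no alternative beats it.
Others bid (4, 7, 38): truth gives 0; no alternative beats it.
(Checking all 125 profiles: 73 have a profitable deviation, 52 do not.)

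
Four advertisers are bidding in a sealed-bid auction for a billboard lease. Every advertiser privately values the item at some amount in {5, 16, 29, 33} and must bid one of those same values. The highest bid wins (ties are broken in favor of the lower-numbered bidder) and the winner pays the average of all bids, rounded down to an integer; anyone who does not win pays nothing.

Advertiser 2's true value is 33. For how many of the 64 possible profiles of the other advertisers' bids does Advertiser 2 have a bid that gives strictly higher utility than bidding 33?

18

Others bid (5, 5, 5): truth gives 21; bid 16 gives 26 > 21. Violating.
Others bid (5, 5, 16): truth gives 19; bid 16 gives 23 > 19. Violating.
Others bid (5, 5, 29): truth gives 15; bid 29 gives 16 > 15. Violating.
Others bid (5, 16, 5): truth gives 19; bid 16 gives 23 > 19. Violating.
Others bid (5, 5, 33): truth gives 14; no alternative beats it.
Others bid (5, 16, 33): truth gives 12; no alternative beats it.
(Checking all 64 profiles: 18 have a profitable deviation, 46 do not.)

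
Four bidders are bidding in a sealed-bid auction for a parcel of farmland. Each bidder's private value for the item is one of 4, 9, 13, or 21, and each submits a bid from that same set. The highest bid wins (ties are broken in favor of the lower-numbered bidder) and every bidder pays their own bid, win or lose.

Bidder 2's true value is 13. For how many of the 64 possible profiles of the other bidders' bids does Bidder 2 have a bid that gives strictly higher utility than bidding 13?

50

Others bid (4, 4, 4): truth gives 0; bid 9 gives 4 > 0. Violating.
Others bid (4, 4, 9): truth gives 0; bid 9 gives 4 > 0. Violating.
Others bid (4, 4, 21): truth gives -13; bid 4 gives -4 > -13. Violating.
Others bid (4, 9, 4): truth gives 0; bid 9 gives 4 > 0. Violating.
Others bid (4, 4, 13): truth gives 0; no alternative beats it.
Others bid (4, 9, 13): truth gives 0; no alternative beats it.
(Checking all 64 profiles: 50 have a profitable deviation, 14 do not.)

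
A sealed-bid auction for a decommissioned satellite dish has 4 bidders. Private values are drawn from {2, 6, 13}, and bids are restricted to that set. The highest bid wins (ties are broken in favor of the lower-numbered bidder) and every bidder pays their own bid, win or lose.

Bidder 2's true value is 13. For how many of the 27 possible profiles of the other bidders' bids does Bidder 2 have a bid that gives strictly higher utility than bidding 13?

13

Others bid (2, 2, 2): truth gives 0; bid 6 gives 7 > 0. Violating.
Others bid (2, 2, 6): truth gives 0; bid 6 gives 7 > 0. Violating.
Others bid (2, 6, 2): truth gives 0; bid 6 gives 7 > 0. Violating.
Others bid (2, 6, 6): truth gives 0; bid 6 gives 7 > 0. Violating.
Others bid (2, 2, 13): truth gives 0; no alternative beats it.
Others bid (2, 6, 13): truth gives 0; no alternative beats it.
(Checking all 27 profiles: 13 have a profitable deviation, 14 do not.)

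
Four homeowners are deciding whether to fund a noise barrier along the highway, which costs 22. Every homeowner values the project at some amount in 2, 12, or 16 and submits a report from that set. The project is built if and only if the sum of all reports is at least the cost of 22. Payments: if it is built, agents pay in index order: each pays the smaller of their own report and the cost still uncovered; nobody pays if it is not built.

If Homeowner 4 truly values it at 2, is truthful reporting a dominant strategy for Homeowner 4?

Check each profile of the others' reports and compare truth against every alternative report.
Others report (2, 2, 12): truth gives 0, best alternative gives -4.
Others report (2, 12, 2): truth gives 0, best alternative gives -4.
Others report (12, 2, 2): truth gives 0, best alternative gives -4.
Others report (2, 12, 12): truth gives 2, best alternative gives 2.
Others report (2, 12, 16): truth gives 2, best alternative gives 2.
Others report (2, 16, 12): truth gives 2, best alternative gives 2.
(Remaining 21 profiles checked similarly; truth is weakly best in each.)
In every case the truthful report is at least as good as any alternative, so it is a dominant strategy.

Yes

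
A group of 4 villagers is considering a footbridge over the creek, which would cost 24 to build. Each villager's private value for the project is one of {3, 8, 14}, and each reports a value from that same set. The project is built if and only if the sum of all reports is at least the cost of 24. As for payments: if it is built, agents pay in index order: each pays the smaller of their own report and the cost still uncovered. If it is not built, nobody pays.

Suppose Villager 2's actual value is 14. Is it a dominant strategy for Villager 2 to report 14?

Consider the case where Villager 1 reports 3, Villager 3 reports 3 and Villager 4 reports 14.
Truthful report 14: project built, pays 14, utility 14 - 14 = 0.
Report 8 instead: project built, pays 8, utility 14 - 8 = 6.
Since 6 > 0, reporting 8 is strictly better here, so truthful reporting is not dominant.

No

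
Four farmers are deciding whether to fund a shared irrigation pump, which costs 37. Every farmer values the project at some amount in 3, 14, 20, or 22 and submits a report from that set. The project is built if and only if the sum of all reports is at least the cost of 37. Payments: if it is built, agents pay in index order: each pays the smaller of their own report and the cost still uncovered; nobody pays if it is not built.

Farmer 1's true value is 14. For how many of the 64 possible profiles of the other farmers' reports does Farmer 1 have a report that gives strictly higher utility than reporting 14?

51

Others report (3, 14, 20): truth gives 0; report 3 gives 11 > 0. Violating.
Others report (3, 14, 22): truth gives 0; report 3 gives 11 > 0. Violating.
Others report (3, 20, 14): truth gives 0; report 3 gives 11 > 0. Violating.
Others report (3, 20, 20): truth gives 0; report 3 gives 11 > 0. Violating.
Others report (3, 3, 3): truth gives 0; no alternative beats it.
Others report (3, 3, 14): truth gives 0; no alternative beats it.
(Checking all 64 profiles: 51 have a profitable deviation, 13 do not.)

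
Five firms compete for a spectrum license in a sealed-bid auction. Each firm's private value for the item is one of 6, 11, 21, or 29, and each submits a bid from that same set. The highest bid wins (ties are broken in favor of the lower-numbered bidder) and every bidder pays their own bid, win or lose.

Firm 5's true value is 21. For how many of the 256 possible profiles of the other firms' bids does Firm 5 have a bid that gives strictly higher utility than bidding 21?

Others bid (6, 6, 6, 6): truth gives 0; bid 11 gives 10 > 0. Violating.
Others bid (6, 6, 6, 21): truth gives -21; bid 6 gives -6 > -21. Violating.
Others bid (6, 6, 6, 29): truth gives -21; bid 6 gives -6 > -21. Violating.
Others bid (6, 6, 11, 21): truth gives -21; bid 6 gives -6 > -21. Violating.
Others bid (6, 6, 6, 11): truth gives 0; no alternative beats it.
Others bid (6, 6, 11, 6): truth gives 0; no alternative beats it.
(Checking all 256 profiles: 241 have a profitable deviation, 15 do not.)

241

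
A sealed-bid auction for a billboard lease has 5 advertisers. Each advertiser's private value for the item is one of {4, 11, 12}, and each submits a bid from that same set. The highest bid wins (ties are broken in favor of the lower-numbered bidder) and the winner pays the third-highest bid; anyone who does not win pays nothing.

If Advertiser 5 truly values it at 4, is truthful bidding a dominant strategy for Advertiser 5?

Yes

Check each profile of the others' bids and compare truth against every alternative bid.
Others bid (4, 4, 4, 4): truth gives 0, best alternative gives 0.
Others bid (4, 4, 4, 11): truth gives 0, best alternative gives 0.
Others bid (4, 4, 4, 12): truth gives 0, best alternative gives 0.
Others bid (4, 4, 11, 4): truth gives 0, best alternative gives 0.
Others bid (4, 4, 11, 11): truth gives 0, best alternative gives 0.
Others bid (4, 4, 11, 12): truth gives 0, best alternative gives 0.
(Remaining 75 profiles checked similarly; truth is weakly best in each.)
In every case the truthful bid is at least as good as any alternative, so it is a dominant strategy.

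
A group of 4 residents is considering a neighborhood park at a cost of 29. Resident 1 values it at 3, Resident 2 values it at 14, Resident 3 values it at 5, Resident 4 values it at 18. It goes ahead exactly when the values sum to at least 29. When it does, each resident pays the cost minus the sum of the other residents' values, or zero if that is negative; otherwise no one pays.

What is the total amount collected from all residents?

10

Total value 40 ≥ cost 29, so it is built.
Resident 1: others sum to 37; max(0, 29 - 37) = 0.
Resident 2: others sum to 26; max(0, 29 - 26) = 3.
Resident 3: others sum to 35; max(0, 29 - 35) = 0.
Resident 4: others sum to 22; max(0, 29 - 22) = 7.
Total collected = 0 + 3 + 0 + 7 = 10.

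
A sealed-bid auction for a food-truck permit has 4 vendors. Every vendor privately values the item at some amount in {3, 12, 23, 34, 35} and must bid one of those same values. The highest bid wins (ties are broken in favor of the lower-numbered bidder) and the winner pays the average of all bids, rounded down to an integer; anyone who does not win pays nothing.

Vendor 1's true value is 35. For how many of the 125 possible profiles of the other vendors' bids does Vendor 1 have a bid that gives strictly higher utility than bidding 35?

39

Others bid (3, 3, 3): truth gives 24; bid 3 gives 32 > 24. Violating.
Others bid (3, 3, 12): truth gives 22; bid 12 gives 28 > 22. Violating.
Others bid (3, 3, 23): truth gives 19; bid 23 gives 22 > 19. Violating.
Others bid (3, 12, 3): truth gives 22; bid 12 gives 28 > 22. Violating.
Others bid (3, 3, 34): truth gives 17; no alternative beats it.
Others bid (3, 3, 35): truth gives 16; no alternative beats it.
(Checking all 125 profiles: 39 have a profitable deviation, 86 do not.)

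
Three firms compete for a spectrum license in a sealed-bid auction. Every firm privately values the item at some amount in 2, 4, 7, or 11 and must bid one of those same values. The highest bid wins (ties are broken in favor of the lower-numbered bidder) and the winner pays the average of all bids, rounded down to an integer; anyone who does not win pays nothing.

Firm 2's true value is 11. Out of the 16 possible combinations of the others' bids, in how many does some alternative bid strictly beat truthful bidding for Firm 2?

Others bid (2, 2): truth gives 6; bid 4 gives 9 > 6. Violating.
Others bid (2, 4): truth gives 6; bid 4 gives 8 > 6. Violating.
Others bid (2, 7): truth gives 5; bid 7 gives 6 > 5. Violating.
Others bid (4, 2): truth gives 6; bid 7 gives 7 > 6. Violating.
Others bid (2, 11): truth gives 3; no alternative beats it.
Others bid (4, 11): truth gives 3; no alternative beats it.
(Checking all 16 profiles: 6 have a profitable deviation, 10 do not.)

6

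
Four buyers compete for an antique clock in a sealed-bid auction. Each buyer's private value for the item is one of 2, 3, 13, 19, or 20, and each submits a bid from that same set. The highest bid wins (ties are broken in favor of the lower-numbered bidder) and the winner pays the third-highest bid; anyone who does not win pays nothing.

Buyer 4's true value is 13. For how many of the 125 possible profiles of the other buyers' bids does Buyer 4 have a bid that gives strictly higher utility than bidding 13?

24

Others bid (2, 2, 13): truth gives 0; bid 19 gives 11 > 0. Violating.
Others bid (2, 2, 19): truth gives 0; bid 20 gives 11 > 0. Violating.
Others bid (2, 3, 13): truth gives 0; bid 19 gives 10 > 0. Violating.
Others bid (2, 3, 19): truth gives 0; bid 20 gives 10 > 0. Violating.
Others bid (2, 2, 2): truth gives 11; no alternative beats it.
Others bid (2, 2, 3): truth gives 11; no alternative beats it.
(Checking all 125 profiles: 24 have a profitable deviation, 101 do not.)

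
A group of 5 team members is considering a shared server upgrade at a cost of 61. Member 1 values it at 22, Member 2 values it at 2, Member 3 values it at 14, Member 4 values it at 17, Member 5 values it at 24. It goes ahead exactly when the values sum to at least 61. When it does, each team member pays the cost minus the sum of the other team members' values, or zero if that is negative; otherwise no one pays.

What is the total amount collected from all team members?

Total value 79 ≥ cost 61, so it is built.
Member 1: others sum to 57; max(0, 61 - 57) = 4.
Member 2: others sum to 77; max(0, 61 - 77) = 0.
Member 3: others sum to 65; max(0, 61 - 65) = 0.
Member 4: others sum to 62; max(0, 61 - 62) = 0.
Member 5: others sum to 55; max(0, 61 - 55) = 6.
Total collected = 4 + 0 + 0 + 0 + 6 = 10.

10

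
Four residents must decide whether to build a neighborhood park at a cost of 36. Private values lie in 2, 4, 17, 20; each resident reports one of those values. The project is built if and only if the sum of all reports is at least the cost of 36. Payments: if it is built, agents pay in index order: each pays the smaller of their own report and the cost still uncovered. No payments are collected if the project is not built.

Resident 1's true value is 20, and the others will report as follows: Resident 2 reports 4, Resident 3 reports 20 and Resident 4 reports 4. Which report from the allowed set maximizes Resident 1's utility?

17

Report 2: project not built, utility 0.
Report 4: project not built, utility 0.
Report 17: project built, pays 17, utility 20 - 17 = 3.
Report 20: project built, pays 20, utility 20 - 20 = 0.
The best choice is 17 with utility 3.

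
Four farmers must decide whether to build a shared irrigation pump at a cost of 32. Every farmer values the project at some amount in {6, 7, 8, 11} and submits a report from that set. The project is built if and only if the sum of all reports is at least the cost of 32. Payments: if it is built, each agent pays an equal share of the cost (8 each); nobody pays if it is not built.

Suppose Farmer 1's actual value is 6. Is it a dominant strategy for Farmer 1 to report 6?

Yes

Check each profile of the others' reports and compare truth against every alternative report.
Others report (6, 8, 11): truth gives 0, best alternative gives -2.
Others report (6, 11, 8): truth gives 0, best alternative gives -2.
Others report (7, 7, 11): truth gives 0, best alternative gives -2.
Others report (7, 11, 7): truth gives 0, best alternative gives -2.
Others report (8, 6, 11): truth gives 0, best alternative gives -2.
Others report (8, 11, 6): truth gives 0, best alternative gives -2.
(Remaining 58 profiles checked similarly; truth is weakly best in each.)
In every case the truthful report is at least as good as any alternative, so it is a dominant strategy.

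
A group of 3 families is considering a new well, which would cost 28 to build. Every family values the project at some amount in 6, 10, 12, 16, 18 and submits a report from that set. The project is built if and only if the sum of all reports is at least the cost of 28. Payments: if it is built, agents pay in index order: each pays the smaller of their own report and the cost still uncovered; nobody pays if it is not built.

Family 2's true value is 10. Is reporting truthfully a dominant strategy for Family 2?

No

Consider the case where Family 1 reports 6 and Family 3 reports 16.
Truthful report 10: project built, pays 10, utility 10 - 10 = 0.
Report 6 instead: project built, pays 6, utility 10 - 6 = 4.
Since 4 > 0, reporting 6 is strictly better here, so truthful reporting is not dominant.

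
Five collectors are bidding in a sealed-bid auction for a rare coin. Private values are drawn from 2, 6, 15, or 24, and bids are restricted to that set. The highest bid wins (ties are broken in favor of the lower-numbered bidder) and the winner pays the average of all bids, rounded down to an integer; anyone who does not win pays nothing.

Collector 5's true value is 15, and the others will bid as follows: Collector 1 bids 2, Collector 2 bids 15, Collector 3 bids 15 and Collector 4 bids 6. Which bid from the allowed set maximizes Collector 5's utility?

Bid 2: loses, pays 0, utility 0.
Bid 6: loses, pays 0, utility 0.
Bid 15: loses, pays 0, utility 0.
Bid 24: wins, pays 12, utility 15 - 12 = 3.
The best choice is 24 with utility 3.

24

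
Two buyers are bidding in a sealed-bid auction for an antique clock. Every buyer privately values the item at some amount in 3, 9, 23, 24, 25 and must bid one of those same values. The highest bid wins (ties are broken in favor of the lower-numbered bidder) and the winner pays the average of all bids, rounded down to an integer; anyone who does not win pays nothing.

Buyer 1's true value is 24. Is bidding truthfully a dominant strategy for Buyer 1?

No

Consider the case where Buyer 2 bids 3.
Truthful bid 24: wins, pays 13, utility 24 - 13 = 11.
Bid 3 instead: wins, pays 3, utility 24 - 3 = 21.
Since 21 > 11, bidding 3 is strictly better here, so truthful bidding is not dominant.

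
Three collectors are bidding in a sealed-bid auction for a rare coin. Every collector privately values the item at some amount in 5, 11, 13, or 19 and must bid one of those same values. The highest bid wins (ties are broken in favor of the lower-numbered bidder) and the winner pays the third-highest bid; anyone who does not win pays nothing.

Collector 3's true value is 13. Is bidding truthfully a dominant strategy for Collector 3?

No

Consider the case where Collector 1 bids 5 and Collector 2 bids 13.
Truthful bid 13: loses, pays 0, utility 0.
Bid 19 instead: wins, pays 5, utility 13 - 5 = 8.
Since 8 > 0, bidding 19 is strictly better here, so truthful bidding is not dominant.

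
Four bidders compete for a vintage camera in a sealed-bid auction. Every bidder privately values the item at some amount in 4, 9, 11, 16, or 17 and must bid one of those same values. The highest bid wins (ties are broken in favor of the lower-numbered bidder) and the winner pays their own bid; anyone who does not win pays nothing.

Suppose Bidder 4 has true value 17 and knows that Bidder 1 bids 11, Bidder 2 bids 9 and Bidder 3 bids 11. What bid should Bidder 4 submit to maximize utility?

Bid 4: loses, pays 0, utility 0.
Bid 9: loses, pays 0, utility 0.
Bid 11: loses, pays 0, utility 0.
Bid 16: wins, pays 16, utility 17 - 16 = 1.
Bid 17: wins, pays 17, utility 17 - 17 = 0.
The best choice is 16 with utility 1.

16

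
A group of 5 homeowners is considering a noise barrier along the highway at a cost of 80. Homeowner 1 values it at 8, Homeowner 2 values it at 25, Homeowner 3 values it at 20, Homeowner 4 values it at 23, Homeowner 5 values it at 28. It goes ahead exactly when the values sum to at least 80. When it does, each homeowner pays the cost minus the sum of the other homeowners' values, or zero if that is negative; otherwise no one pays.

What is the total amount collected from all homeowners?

Total value 104 ≥ cost 80, so it is built.
Homeowner 1: others sum to 96; max(0, 80 - 96) = 0.
Homeowner 2: others sum to 79; max(0, 80 - 79) = 1.
Homeowner 3: others sum to 84; max(0, 80 - 84) = 0.
Homeowner 4: others sum to 81; max(0, 80 - 81) = 0.
Homeowner 5: others sum to 76; max(0, 80 - 76) = 4.
Total collected = 0 + 1 + 0 + 0 + 4 = 5.

5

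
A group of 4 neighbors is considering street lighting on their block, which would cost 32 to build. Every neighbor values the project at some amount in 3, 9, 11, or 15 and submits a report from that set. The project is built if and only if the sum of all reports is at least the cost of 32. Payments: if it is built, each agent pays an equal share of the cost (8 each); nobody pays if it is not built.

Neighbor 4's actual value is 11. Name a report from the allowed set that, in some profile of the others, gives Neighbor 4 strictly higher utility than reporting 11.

15

Suppose Neighbor 1 reports 3, Neighbor 2 reports 3 and Neighbor 3 reports 11.
Report 11: project not built, utility 0.
Report 15: project built, pays 8, utility 11 - 8 = 3.
So reporting 15 beats truth here (3 > 0).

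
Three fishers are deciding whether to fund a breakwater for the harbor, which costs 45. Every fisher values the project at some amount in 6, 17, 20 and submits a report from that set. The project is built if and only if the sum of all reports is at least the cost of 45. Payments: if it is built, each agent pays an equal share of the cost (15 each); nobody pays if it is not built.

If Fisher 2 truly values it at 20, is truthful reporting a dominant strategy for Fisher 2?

Check each profile of the others' reports and compare truth against every alternative report.
Others report (6, 20): truth gives 5, best alternative gives 0.
Others report (20, 6): truth gives 5, best alternative gives 0.
Others report (17, 17): truth gives 5, best alternative gives 5.
Others report (17, 20): truth gives 5, best alternative gives 5.
Others report (20, 17): truth gives 5, best alternative gives 5.
Others report (20, 20): truth gives 5, best alternative gives 5.
(Remaining 3 profiles checked similarly; truth is weakly best in each.)
In every case the truthful report is at least as good as any alternative, so it is a dominant strategy.

Yes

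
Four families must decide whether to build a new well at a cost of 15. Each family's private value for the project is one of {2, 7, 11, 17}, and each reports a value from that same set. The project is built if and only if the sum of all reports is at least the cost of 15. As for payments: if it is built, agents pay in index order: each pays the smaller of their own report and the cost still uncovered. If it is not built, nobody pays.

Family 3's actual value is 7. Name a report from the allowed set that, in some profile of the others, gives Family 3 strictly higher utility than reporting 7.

2

Suppose Family 1 reports 2, Family 2 reports 2 and Family 4 reports 11.
Report 7: project built, pays 7, utility 7 - 7 = 0.
Report 2: project built, pays 2, utility 7 - 2 = 5.
So reporting 2 beats truth here (5 > 0).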